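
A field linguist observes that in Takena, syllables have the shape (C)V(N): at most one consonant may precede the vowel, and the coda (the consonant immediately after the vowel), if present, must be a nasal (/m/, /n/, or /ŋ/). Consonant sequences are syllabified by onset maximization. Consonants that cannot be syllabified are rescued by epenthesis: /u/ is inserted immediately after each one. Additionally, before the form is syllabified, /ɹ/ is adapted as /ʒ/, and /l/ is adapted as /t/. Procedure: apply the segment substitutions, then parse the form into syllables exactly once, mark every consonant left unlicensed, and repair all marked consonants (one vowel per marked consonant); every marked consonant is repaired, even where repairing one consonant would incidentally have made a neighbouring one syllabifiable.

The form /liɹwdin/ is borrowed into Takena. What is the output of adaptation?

tiʒuwudin

Substitution: /l/ → /t/, /ɹ/ → /ʒ/, giving /tiʒwdin/.
The consonants /ʒ/, /w/ cannot be parsed into a legal (C)V(N) syllable (only a nasal (/m/, /n/, or /ŋ/) is licensed in coda position; onsets are limited to one consonant).
Each unlicensed consonant becomes the onset of a new syllable: /ʒ/ → /ʒu/, /w/ → /wu/.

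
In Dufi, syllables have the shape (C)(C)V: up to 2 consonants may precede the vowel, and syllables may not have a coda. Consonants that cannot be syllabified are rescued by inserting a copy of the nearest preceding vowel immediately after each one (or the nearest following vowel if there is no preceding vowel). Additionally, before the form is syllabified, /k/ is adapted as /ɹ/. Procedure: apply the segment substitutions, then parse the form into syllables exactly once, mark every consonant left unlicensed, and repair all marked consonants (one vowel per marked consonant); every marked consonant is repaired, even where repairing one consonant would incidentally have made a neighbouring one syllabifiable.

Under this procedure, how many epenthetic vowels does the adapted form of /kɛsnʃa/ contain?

After substitution the input is /ɹɛsnʃa/.
The unsyllabifiable consonants are /s/; each receives one epenthetic vowel.

1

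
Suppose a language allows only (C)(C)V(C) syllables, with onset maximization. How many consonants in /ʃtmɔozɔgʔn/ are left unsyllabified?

3

The consonants /ʃ/, /ʔ/, /n/ cannot be parsed into a legal (C)(C)V(C) syllable (at most one coda consonant is licensed; onsets may contain at most 2 consonants).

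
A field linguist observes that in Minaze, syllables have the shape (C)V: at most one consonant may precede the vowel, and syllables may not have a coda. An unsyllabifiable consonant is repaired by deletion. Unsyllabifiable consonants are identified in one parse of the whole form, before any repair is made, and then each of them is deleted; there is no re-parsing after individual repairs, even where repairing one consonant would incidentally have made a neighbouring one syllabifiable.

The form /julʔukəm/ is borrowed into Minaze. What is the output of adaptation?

Syllabifying with onset maximization leaves /l/, /m/ stranded (no codas are permitted; onsets are limited to one consonant).
Deletion applies to /l/, /m/.

juʔukə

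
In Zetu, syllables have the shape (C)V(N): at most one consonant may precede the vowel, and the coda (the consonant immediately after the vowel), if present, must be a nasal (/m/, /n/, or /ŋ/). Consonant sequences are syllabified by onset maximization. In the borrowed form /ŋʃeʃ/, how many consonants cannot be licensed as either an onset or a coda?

2

Under (C)V(N), the unsyllabifiable consonants are /ŋ/, /ʃ/ (only a nasal (/m/, /n/, or /ŋ/) is licensed in coda position; onsets are limited to one consonant).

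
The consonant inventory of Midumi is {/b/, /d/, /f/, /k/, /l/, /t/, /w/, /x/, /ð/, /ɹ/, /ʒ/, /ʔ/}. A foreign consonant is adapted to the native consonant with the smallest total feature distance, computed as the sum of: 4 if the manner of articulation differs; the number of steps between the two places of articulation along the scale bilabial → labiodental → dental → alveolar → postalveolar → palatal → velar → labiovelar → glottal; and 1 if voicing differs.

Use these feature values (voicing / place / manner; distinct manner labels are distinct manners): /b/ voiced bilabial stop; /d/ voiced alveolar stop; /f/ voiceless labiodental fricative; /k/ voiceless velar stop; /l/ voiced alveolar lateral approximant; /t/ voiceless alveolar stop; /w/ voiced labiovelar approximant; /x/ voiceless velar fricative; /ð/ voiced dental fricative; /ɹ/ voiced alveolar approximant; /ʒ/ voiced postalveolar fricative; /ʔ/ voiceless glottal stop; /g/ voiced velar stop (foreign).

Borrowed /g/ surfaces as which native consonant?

k

/k/ is closest: same manner (stop), place distance 0 (velar→velar), voicing differs (+1); total 1. Next closest is /d/ at distance 3.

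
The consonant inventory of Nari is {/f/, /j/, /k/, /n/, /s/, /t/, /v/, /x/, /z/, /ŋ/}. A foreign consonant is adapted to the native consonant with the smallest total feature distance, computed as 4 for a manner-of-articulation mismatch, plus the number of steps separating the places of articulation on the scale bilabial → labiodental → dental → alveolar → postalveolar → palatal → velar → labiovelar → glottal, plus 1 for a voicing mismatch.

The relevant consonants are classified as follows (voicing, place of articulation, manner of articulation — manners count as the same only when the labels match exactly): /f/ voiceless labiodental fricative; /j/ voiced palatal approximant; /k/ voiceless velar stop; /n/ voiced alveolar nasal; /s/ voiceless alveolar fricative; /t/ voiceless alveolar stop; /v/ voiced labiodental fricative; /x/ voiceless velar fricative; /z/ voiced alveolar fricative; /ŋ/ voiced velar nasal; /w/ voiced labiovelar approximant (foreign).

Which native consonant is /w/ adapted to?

/j/ is closest: same manner (approximant), place distance 2 (labiovelar→palatal), same voicing; total 2. Next closest is /ŋ/ at distance 5.

j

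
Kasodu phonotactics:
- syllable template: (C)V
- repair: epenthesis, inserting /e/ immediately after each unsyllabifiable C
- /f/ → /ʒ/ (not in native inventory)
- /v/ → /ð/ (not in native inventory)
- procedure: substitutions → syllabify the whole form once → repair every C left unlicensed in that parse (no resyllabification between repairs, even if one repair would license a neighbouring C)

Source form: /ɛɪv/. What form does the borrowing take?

ɛɪðe

Substitution: /v/ → /ð/, giving /ɛɪð/.
Syllabifying with onset maximization leaves /ð/ stranded (no codas are permitted; onsets are limited to one consonant).
Each unlicensed consonant becomes the onset of a new syllable: /ð/ → /ðe/.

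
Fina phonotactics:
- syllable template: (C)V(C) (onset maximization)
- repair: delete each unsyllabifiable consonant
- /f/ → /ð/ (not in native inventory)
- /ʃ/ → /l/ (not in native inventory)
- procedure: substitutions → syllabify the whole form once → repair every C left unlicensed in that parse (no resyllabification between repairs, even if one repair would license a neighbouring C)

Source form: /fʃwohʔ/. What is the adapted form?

Substitution: /f/ → /ð/, /ʃ/ → /l/, giving /ðlwohʔ/.
Under (C)V(C), the unsyllabifiable consonants are /ð/, /l/, /ʔ/ (at most one coda consonant is licensed; onsets are limited to one consonant).
Each unlicensed consonant is deleted: /ð/, /l/, /ʔ/.

woh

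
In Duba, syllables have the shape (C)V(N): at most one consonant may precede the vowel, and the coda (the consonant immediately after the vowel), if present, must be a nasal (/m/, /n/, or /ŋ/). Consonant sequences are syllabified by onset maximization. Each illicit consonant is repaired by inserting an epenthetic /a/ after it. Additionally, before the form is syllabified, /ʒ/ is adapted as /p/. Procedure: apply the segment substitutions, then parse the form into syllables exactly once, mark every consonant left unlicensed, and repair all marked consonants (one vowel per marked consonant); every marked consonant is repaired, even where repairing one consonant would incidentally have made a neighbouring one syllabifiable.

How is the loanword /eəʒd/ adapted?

Substitution: /ʒ/ → /p/, giving /eəpd/.
Under (C)V(N), the unsyllabifiable consonants are /p/, /d/ (only a nasal (/m/, /n/, or /ŋ/) is licensed in coda position; onsets are limited to one consonant).
Inserting the epenthetic vowel yields /p/ → /pa/, /d/ → /da/.

eəpada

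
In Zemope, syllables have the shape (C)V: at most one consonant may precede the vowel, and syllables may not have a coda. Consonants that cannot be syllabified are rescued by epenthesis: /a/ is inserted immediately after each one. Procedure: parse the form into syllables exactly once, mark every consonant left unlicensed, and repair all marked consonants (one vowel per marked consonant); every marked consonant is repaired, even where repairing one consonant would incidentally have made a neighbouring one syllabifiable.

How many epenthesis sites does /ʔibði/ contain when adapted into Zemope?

The unsyllabifiable consonants are /b/; each receives one epenthetic vowel.

1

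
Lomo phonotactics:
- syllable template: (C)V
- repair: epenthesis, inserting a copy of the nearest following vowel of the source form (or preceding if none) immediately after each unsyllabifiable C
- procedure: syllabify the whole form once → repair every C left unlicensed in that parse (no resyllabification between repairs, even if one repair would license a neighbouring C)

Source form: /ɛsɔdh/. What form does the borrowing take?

Syllabifying with onset maximization leaves /d/, /h/ stranded (no codas are permitted; onsets are limited to one consonant).
Epenthesis after each stranded consonant: /d/ → /dɔ/, /h/ → /hɔ/.

ɛsɔdɔhɔ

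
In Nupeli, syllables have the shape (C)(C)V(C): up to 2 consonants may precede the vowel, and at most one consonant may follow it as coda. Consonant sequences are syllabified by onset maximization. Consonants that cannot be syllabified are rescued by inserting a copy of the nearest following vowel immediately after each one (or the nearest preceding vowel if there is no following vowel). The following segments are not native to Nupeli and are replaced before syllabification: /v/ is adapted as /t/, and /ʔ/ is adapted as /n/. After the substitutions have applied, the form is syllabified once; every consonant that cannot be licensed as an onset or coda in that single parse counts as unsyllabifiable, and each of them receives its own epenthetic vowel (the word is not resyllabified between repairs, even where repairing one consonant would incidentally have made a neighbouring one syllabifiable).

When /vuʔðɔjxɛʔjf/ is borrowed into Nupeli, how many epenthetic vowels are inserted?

After substitution the input is /tunðɔjxɛnjf/.
The unsyllabifiable consonants are /j/, /f/; each receives one epenthetic vowel.

2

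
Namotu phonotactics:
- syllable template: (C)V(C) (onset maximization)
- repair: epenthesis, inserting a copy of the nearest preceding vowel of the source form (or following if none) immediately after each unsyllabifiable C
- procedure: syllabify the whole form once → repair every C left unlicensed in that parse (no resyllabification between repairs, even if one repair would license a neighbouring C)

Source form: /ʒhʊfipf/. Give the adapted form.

Syllabifying with onset maximization leaves /ʒ/, /f/ stranded (at most one coda consonant is licensed; onsets are limited to one consonant).
Each unlicensed consonant becomes the onset of a new syllable: /ʒ/ → /ʒʊ/, /f/ → /fi/.

ʒʊhʊfipfi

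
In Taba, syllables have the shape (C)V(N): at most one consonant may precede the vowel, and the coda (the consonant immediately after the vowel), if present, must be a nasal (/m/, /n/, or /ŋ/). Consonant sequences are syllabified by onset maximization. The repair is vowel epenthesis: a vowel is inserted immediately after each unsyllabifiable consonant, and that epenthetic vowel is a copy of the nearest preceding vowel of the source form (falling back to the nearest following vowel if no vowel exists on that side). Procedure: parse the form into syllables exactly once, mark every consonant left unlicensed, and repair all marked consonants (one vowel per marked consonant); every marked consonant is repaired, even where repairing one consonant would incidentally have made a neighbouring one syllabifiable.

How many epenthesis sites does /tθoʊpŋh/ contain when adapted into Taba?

The unsyllabifiable consonants are /t/, /p/, /ŋ/, /h/; each receives one epenthetic vowel.

4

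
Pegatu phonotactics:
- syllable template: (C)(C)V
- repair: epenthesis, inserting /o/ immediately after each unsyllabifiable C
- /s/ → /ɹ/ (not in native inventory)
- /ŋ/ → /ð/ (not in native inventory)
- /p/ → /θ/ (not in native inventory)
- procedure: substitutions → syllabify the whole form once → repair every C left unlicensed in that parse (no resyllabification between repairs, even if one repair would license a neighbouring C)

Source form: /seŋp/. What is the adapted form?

ɹeðoθo

Substitution: /s/ → /ɹ/, /ŋ/ → /ð/, /p/ → /θ/, giving /ɹeðθ/.
Under (C)(C)V, the unsyllabifiable consonants are /ð/, /θ/ (no codas are permitted; onsets may contain at most 2 consonants).
Epenthesis after each stranded consonant: /ð/ → /ðo/, /θ/ → /θo/.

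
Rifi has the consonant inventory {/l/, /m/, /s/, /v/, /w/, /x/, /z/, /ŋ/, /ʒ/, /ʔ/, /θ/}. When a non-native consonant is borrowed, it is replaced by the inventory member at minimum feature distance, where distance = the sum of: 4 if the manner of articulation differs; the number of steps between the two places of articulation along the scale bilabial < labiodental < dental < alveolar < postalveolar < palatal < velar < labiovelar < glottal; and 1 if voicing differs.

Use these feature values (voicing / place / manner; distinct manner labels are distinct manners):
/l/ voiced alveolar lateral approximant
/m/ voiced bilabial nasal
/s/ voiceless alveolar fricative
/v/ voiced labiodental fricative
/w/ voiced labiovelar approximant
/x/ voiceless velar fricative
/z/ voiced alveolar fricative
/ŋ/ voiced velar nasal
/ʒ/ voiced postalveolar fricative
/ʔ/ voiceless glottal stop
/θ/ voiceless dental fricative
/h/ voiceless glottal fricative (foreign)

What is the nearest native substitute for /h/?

x

/x/ is closest: same manner (fricative), place distance 2 (glottal→velar), same voicing; total 2. Next closest is /ʔ/ at distance 4.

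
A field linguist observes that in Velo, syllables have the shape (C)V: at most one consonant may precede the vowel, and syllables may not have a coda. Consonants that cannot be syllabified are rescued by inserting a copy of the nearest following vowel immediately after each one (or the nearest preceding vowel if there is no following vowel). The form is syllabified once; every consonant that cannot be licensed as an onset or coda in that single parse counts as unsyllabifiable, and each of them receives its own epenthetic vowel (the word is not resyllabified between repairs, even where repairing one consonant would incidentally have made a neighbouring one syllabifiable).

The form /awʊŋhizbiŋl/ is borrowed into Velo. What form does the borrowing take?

awʊŋihizibiŋili

Under (C)V, the unsyllabifiable consonants are /ŋ/, /z/, /ŋ/, /l/ (no codas are permitted; onsets are limited to one consonant).
Inserting the epenthetic vowel yields /ŋ/ → /ŋi/, /z/ → /zi/, /ŋ/ → /ŋi/, /l/ → /li/.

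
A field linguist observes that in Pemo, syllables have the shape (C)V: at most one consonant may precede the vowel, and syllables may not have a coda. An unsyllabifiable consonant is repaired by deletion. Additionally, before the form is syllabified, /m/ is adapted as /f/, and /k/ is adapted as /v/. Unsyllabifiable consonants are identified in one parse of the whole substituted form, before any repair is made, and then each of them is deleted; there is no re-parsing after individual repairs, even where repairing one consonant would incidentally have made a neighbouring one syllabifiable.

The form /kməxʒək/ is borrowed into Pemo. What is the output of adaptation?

Substitution: /k/ → /v/, /m/ → /f/, giving /vfəxʒəv/.
Syllabifying with onset maximization leaves /v/, /x/, /v/ stranded (no codas are permitted; onsets are limited to one consonant).
Deletion applies to /v/, /x/, /v/.

fəʒə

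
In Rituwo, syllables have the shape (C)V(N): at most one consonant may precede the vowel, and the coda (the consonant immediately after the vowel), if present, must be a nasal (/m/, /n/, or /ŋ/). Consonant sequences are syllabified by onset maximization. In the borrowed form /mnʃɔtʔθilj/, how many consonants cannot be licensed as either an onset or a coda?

The consonants /m/, /n/, /t/, /ʔ/, /l/, /j/ cannot be parsed into a legal (C)V(N) syllable (only a nasal (/m/, /n/, or /ŋ/) is licensed in coda position; onsets are limited to one consonant).

6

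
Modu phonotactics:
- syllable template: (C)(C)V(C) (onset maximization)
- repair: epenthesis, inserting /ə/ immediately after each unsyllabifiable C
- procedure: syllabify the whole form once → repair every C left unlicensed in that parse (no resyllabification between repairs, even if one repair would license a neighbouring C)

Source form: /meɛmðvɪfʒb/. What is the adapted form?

The consonants /ʒ/, /b/ cannot be parsed into a legal (C)(C)V(C) syllable (at most one coda consonant is licensed; onsets may contain at most 2 consonants).
Epenthesis after each stranded consonant: /ʒ/ → /ʒə/, /b/ → /bə/.

meɛmðvɪfʒəbə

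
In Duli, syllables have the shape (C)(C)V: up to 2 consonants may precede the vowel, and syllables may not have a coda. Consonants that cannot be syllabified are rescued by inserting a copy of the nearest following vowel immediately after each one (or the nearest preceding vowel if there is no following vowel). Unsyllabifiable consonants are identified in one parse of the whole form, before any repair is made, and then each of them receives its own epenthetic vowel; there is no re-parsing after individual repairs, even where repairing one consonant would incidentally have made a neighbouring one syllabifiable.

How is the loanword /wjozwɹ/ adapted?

wjozowoɹo

The consonants /z/, /w/, /ɹ/ cannot be parsed into a legal (C)(C)V syllable (no codas are permitted; onsets may contain at most 2 consonants).
Inserting the epenthetic vowel yields /z/ → /zo/, /w/ → /wo/, /ɹ/ → /ɹo/.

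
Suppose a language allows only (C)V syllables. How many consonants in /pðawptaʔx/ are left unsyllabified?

The consonants /p/, /w/, /p/, /ʔ/, /x/ cannot be parsed into a legal (C)V syllable (no codas are permitted; onsets are limited to one consonant).

5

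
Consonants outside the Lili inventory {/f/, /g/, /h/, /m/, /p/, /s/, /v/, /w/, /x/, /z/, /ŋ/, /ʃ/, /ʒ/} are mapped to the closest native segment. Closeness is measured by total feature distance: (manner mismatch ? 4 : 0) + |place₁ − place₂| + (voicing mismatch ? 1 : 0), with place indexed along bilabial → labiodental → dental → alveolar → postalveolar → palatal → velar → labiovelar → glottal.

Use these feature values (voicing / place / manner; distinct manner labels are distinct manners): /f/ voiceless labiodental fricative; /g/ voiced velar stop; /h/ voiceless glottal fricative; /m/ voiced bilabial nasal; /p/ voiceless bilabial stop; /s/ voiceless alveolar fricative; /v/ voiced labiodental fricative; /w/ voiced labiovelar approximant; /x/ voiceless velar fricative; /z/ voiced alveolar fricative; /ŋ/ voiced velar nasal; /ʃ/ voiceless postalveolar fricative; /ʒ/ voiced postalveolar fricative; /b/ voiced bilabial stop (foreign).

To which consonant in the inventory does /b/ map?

/p/ is closest: same manner (stop), place distance 0 (bilabial→bilabial), voicing differs (+1); total 1. Next closest is /m/ at distance 4.

p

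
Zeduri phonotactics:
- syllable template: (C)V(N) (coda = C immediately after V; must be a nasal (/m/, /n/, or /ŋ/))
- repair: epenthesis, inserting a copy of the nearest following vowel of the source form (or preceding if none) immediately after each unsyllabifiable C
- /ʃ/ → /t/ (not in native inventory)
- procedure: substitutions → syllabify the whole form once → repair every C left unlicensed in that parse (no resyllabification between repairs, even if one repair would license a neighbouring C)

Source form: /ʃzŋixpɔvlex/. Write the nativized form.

Substitution: /ʃ/ → /t/, giving /tzŋixpɔvlex/.
Syllabifying with onset maximization leaves /t/, /z/, /x/, /v/, /x/ stranded (only a nasal (/m/, /n/, or /ŋ/) is licensed in coda position; onsets are limited to one consonant).
Each unlicensed consonant becomes the onset of a new syllable: /t/ → /ti/, /z/ → /zi/, /x/ → /xɔ/, /v/ → /ve/, /x/ → /xe/.

tiziŋixɔpɔvelexe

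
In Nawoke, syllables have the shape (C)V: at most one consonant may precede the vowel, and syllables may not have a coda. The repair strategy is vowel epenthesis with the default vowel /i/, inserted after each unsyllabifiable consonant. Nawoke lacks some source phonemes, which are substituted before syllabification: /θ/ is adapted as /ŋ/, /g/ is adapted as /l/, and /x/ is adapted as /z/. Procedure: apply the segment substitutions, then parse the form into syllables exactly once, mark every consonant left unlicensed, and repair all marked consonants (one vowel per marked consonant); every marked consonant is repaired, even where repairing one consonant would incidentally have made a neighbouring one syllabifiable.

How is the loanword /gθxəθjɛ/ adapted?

Substitution: /g/ → /l/, /θ/ → /ŋ/, /x/ → /z/, giving /lŋzəŋjɛ/.
Syllabifying with onset maximization leaves /l/, /ŋ/, /ŋ/ stranded (no codas are permitted; onsets are limited to one consonant).
Each unlicensed consonant becomes the onset of a new syllable: /l/ → /li/, /ŋ/ → /ŋi/, /ŋ/ → /ŋi/.

liŋizəŋijɛ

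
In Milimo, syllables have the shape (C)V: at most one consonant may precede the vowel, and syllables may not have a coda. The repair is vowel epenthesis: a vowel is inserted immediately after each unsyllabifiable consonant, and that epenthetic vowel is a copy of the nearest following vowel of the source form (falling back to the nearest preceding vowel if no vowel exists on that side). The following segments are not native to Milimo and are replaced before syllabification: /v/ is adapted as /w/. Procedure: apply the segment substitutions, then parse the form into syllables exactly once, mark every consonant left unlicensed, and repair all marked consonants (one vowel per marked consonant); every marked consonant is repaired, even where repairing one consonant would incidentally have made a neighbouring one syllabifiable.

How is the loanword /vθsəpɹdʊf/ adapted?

wəθəsəpʊɹʊdʊfʊ

Substitution: /v/ → /w/, giving /wθsəpɹdʊf/.
Syllabifying with onset maximization leaves /w/, /θ/, /p/, /ɹ/, /f/ stranded (no codas are permitted; onsets are limited to one consonant).
Each unlicensed consonant becomes the onset of a new syllable: /w/ → /wə/, /θ/ → /θə/, /p/ → /pʊ/, /ɹ/ → /ɹʊ/, /f/ → /fʊ/.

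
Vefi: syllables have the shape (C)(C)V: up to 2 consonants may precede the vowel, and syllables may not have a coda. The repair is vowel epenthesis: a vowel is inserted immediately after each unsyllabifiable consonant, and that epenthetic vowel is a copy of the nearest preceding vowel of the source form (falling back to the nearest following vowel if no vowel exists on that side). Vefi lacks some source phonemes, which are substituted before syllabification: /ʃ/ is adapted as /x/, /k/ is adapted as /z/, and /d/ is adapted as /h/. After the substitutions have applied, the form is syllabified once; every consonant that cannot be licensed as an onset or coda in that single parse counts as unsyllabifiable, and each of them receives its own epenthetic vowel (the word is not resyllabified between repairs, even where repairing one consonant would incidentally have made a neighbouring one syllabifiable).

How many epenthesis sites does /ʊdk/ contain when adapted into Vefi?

After substitution the input is /ʊhz/.
The unsyllabifiable consonants are /h/, /z/; each receives one epenthetic vowel.

2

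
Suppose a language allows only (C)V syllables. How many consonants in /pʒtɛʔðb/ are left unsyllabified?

5

Under (C)V, the unsyllabifiable consonants are /p/, /ʒ/, /ʔ/, /ð/, /b/ (no codas are permitted; onsets are limited to one consonant).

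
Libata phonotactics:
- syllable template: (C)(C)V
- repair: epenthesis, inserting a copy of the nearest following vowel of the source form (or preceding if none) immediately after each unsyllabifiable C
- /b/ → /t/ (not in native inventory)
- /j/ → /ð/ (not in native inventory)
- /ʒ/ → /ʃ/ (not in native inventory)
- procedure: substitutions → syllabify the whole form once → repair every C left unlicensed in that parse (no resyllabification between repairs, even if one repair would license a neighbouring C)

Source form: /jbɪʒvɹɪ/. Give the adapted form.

ðtɪʃɪvɹɪ

Substitution: /j/ → /ð/, /b/ → /t/, /ʒ/ → /ʃ/, giving /ðtɪʃvɹɪ/.
Under (C)(C)V, the unsyllabifiable consonants are /ʃ/ (no codas are permitted; onsets may contain at most 2 consonants).
Epenthesis after each stranded consonant: /ʃ/ → /ʃɪ/.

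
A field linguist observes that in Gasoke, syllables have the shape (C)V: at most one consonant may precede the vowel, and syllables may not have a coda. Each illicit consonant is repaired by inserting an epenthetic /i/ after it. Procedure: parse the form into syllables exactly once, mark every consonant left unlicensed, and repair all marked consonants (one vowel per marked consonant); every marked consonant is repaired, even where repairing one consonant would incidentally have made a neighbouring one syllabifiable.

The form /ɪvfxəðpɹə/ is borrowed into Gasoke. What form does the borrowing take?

The consonants /v/, /f/, /ð/, /p/ cannot be parsed into a legal (C)V syllable (no codas are permitted; onsets are limited to one consonant).
Inserting the epenthetic vowel yields /v/ → /vi/, /f/ → /fi/, /ð/ → /ði/, /p/ → /pi/.

ɪvifixəðipiɹə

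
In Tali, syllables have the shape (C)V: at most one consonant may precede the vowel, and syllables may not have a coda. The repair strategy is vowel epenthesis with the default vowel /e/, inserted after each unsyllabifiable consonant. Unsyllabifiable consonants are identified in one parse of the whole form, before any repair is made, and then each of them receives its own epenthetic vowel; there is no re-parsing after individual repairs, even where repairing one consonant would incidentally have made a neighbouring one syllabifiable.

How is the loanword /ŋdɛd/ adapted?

Under (C)V, the unsyllabifiable consonants are /ŋ/, /d/ (no codas are permitted; onsets are limited to one consonant).
Epenthesis after each stranded consonant: /ŋ/ → /ŋe/, /d/ → /de/.

ŋedɛde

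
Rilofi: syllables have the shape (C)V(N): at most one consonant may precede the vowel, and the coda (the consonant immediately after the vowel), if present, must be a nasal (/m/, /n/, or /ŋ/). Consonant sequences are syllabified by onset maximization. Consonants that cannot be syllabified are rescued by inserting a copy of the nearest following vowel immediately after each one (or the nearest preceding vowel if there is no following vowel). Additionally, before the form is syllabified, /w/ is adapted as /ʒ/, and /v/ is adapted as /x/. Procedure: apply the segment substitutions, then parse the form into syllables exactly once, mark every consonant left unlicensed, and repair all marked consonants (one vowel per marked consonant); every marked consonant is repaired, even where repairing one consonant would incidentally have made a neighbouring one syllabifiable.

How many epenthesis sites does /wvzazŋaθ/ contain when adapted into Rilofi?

After substitution the input is /ʒxzazŋaθ/.
The unsyllabifiable consonants are /ʒ/, /x/, /z/, /θ/; each receives one epenthetic vowel.

4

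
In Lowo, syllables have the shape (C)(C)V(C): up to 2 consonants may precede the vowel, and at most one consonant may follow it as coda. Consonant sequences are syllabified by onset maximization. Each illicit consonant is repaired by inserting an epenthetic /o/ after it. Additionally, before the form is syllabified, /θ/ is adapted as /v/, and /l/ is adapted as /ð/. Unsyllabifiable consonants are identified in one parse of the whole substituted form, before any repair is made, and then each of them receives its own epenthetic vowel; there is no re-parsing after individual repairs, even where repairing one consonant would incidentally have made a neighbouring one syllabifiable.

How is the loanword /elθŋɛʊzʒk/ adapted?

Substitution: /l/ → /ð/, /θ/ → /v/, giving /eðvŋɛʊzʒk/.
Under (C)(C)V(C), the unsyllabifiable consonants are /ʒ/, /k/ (at most one coda consonant is licensed; onsets may contain at most 2 consonants).
Epenthesis after each stranded consonant: /ʒ/ → /ʒo/, /k/ → /ko/.

eðvŋɛʊzʒoko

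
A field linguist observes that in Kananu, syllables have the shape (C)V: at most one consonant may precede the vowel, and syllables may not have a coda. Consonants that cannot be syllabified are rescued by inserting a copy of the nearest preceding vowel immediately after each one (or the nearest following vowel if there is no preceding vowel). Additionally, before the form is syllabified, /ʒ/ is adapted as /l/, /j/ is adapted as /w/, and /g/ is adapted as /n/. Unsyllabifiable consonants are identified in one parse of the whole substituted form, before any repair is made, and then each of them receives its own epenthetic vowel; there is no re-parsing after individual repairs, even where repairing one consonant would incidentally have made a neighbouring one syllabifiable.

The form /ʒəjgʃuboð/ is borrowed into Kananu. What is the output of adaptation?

Substitution: /ʒ/ → /l/, /j/ → /w/, /g/ → /n/, giving /ləwnʃuboð/.
Under (C)V, the unsyllabifiable consonants are /w/, /n/, /ð/ (no codas are permitted; onsets are limited to one consonant).
Inserting the epenthetic vowel yields /w/ → /wə/, /n/ → /nə/, /ð/ → /ðo/.

ləwənəʃuboðo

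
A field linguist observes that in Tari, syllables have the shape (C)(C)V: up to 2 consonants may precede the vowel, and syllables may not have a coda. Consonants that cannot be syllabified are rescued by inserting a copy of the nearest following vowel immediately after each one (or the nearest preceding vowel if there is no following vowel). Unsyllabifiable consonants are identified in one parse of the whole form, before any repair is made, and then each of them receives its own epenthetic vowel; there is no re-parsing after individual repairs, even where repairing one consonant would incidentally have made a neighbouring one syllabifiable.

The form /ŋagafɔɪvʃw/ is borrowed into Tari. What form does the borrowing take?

Under (C)(C)V, the unsyllabifiable consonants are /v/, /ʃ/, /w/ (no codas are permitted; onsets may contain at most 2 consonants).
Inserting the epenthetic vowel yields /v/ → /vɪ/, /ʃ/ → /ʃɪ/, /w/ → /wɪ/.

ŋagafɔɪvɪʃɪwɪ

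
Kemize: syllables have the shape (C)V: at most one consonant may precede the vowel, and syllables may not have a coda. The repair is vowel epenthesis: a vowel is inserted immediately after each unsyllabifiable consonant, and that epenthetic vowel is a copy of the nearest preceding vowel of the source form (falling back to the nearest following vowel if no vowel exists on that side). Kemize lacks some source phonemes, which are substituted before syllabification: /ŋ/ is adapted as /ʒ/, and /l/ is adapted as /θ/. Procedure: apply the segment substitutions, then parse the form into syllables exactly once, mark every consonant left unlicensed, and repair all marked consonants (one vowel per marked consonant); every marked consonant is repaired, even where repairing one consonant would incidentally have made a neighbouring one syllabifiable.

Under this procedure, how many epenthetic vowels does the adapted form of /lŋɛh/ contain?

After substitution the input is /θʒɛh/.
The unsyllabifiable consonants are /θ/, /h/; each receives one epenthetic vowel.

2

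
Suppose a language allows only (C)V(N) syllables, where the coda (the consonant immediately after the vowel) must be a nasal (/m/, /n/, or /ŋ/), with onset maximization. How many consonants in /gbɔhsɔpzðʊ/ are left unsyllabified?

The consonants /g/, /h/, /p/, /z/ cannot be parsed into a legal (C)V(N) syllable (only a nasal (/m/, /n/, or /ŋ/) is licensed in coda position; onsets are limited to one consonant).

4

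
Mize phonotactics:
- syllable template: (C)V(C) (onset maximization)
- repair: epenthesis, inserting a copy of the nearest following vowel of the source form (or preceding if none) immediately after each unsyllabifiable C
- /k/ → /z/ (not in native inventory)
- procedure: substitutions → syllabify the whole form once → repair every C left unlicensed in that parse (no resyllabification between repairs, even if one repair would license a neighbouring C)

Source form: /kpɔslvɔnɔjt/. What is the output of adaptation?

Substitution: /k/ → /z/, giving /zpɔslvɔnɔjt/.
Syllabifying with onset maximization leaves /z/, /l/, /t/ stranded (at most one coda consonant is licensed; onsets are limited to one consonant).
Epenthesis after each stranded consonant: /z/ → /zɔ/, /l/ → /lɔ/, /t/ → /tɔ/.

zɔpɔslɔvɔnɔjtɔ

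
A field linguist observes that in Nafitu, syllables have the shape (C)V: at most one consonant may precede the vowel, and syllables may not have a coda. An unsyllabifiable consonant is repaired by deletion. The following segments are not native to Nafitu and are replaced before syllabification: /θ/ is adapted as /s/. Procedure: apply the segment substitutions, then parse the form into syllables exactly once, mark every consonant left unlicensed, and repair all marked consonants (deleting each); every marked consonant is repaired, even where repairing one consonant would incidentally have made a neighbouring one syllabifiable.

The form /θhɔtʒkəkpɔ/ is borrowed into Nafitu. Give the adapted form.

hɔkəpɔ

Substitution: /θ/ → /s/, giving /shɔtʒkəkpɔ/.
Syllabifying with onset maximization leaves /s/, /t/, /ʒ/, /k/ stranded (no codas are permitted; onsets are limited to one consonant).
Deleting the stranded consonants removes /s/, /t/, /ʒ/, /k/.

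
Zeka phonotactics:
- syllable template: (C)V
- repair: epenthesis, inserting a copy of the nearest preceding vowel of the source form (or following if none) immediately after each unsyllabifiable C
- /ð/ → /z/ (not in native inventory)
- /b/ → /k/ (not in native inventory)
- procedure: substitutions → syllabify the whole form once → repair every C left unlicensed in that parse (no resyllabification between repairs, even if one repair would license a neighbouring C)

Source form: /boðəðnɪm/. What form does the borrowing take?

Substitution: /b/ → /k/, /ð/ → /z/, giving /kozəznɪm/.
The consonants /z/, /m/ cannot be parsed into a legal (C)V syllable (no codas are permitted; onsets are limited to one consonant).
Inserting the epenthetic vowel yields /z/ → /zə/, /m/ → /mɪ/.

kozəzənɪmɪ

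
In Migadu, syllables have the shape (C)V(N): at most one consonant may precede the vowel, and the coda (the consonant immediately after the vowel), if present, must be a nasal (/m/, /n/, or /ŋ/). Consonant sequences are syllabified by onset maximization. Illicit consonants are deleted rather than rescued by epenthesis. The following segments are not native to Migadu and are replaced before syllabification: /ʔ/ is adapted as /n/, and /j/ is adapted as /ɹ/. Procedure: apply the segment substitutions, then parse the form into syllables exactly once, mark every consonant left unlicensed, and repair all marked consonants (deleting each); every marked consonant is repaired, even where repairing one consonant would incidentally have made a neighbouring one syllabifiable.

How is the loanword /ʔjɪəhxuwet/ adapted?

Substitution: /ʔ/ → /n/, /j/ → /ɹ/, giving /nɹɪəhxuwet/.
Under (C)V(N), the unsyllabifiable consonants are /n/, /h/, /t/ (only a nasal (/m/, /n/, or /ŋ/) is licensed in coda position; onsets are limited to one consonant).
Deletion applies to /n/, /h/, /t/.

ɹɪəxuwe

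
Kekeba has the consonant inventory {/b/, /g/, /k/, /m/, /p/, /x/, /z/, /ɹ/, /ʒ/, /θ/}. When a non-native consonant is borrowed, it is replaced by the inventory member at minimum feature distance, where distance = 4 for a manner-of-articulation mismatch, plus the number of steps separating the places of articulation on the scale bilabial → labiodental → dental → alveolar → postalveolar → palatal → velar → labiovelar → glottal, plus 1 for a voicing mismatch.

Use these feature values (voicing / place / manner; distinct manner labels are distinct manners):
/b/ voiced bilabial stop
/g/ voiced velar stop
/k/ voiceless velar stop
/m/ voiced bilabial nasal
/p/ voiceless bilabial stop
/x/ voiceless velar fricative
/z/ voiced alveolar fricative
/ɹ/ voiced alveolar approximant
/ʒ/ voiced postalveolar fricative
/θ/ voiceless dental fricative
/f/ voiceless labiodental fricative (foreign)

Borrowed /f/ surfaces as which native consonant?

/θ/ is closest: same manner (fricative), place distance 1 (labiodental→dental), same voicing; total 1. Next closest is /z/ at distance 3.

θ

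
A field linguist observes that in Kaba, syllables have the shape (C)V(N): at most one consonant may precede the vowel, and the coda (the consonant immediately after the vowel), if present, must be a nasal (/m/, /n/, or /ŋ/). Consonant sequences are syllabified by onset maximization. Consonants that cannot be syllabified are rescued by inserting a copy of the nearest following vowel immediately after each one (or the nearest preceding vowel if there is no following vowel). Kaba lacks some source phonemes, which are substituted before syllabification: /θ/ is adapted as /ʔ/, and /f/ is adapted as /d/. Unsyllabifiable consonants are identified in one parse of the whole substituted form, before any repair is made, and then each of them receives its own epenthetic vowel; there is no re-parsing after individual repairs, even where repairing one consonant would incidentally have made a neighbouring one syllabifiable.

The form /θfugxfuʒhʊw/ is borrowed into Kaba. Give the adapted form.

ʔuduguxuduʒʊhʊwʊ

Substitution: /θ/ → /ʔ/, /f/ → /d/, giving /ʔdugxduʒhʊw/.
The consonants /ʔ/, /g/, /x/, /ʒ/, /w/ cannot be parsed into a legal (C)V(N) syllable (only a nasal (/m/, /n/, or /ŋ/) is licensed in coda position; onsets are limited to one consonant).
Epenthesis after each stranded consonant: /ʔ/ → /ʔu/, /g/ → /gu/, /x/ → /xu/, /ʒ/ → /ʒʊ/, /w/ → /wʊ/.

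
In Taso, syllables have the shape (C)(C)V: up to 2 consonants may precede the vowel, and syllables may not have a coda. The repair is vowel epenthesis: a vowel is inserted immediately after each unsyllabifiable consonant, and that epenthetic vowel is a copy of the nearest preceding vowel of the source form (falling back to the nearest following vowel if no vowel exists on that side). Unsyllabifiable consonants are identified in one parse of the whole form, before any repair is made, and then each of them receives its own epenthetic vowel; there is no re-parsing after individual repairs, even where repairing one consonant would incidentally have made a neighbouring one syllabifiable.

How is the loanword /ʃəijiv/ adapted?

Syllabifying with onset maximization leaves /v/ stranded (no codas are permitted; onsets may contain at most 2 consonants).
Inserting the epenthetic vowel yields /v/ → /vi/.

ʃəijivi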